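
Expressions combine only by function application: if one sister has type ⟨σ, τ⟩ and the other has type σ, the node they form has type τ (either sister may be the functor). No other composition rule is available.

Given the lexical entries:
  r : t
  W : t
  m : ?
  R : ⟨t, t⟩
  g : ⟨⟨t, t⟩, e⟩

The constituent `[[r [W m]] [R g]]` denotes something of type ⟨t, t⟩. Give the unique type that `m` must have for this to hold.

For [[r [W m]] [R g]] to have type ⟨t, t⟩ with [R g] of type e, [r [W m]] must be the function: [r [W m]] : ⟨e, ⟨t, t⟩⟩.
For [r [W m]] to have type ⟨e, ⟨t, t⟩⟩ with r of type t, [W m] must be the function: [W m] : ⟨t, ⟨e, ⟨t, t⟩⟩⟩.
For [W m] to have type ⟨t, ⟨e, ⟨t, t⟩⟩⟩ with W of type t, m must be the function: m : ⟨t, ⟨t, ⟨e, ⟨t, t⟩⟩⟩⟩.

⟨t, ⟨t, ⟨e, ⟨t, t⟩⟩⟩⟩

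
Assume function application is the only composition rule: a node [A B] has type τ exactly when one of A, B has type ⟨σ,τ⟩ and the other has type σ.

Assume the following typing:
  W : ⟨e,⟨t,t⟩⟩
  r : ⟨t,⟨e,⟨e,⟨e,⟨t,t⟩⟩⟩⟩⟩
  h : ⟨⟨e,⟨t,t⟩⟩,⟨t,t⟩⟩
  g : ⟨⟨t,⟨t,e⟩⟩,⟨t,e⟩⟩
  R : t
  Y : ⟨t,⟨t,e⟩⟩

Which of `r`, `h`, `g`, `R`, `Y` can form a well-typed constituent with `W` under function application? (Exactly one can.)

h

r : ⟨t,⟨e,⟨e,⟨e,⟨t,t⟩⟩⟩⟩⟩ — neither side's domain matches the other.
h — combines: h : ⟨⟨e,⟨t,t⟩⟩,⟨t,t⟩⟩ takes W : ⟨e,⟨t,t⟩⟩ as argument, giving ⟨t,t⟩.
g : ⟨⟨t,⟨t,e⟩⟩,⟨t,e⟩⟩ — neither side's domain matches the other.
R : t — neither side's domain matches the other.
Y : ⟨t,⟨t,e⟩⟩ — neither side's domain matches the other.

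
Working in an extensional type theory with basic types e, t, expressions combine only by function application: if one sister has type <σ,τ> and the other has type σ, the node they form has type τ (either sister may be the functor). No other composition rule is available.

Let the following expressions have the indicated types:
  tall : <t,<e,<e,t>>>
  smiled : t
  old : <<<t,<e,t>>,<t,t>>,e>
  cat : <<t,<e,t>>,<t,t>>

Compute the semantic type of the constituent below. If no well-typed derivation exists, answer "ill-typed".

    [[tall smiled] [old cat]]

<e,t>

[tall smiled]: functor tall : <t,<e,<e,t>>>, argument smiled : t; result <e,<e,t>>.
[old cat]: functor old : <<<t,<e,t>>,<t,t>>,e>, argument cat : <<t,<e,t>>,<t,t>>; result e.
[[tall smiled] [old cat]]: functor [tall smiled] : <e,<e,t>>, argument [old cat] : e; result <e,t>.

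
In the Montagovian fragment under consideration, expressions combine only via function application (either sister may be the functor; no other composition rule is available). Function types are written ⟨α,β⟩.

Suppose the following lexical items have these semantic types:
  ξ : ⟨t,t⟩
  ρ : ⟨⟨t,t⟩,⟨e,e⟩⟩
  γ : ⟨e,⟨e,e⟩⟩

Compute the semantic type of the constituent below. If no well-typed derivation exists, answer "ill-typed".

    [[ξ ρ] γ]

[ξ ρ]: functor ρ : ⟨⟨t,t⟩,⟨e,e⟩⟩, argument ξ : ⟨t,t⟩; result ⟨e,e⟩.
At [[ξ ρ] γ]: neither ⟨e,e⟩ nor ⟨e,⟨e,e⟩⟩ can take the other as argument; the node is ill-typed.

ill-typed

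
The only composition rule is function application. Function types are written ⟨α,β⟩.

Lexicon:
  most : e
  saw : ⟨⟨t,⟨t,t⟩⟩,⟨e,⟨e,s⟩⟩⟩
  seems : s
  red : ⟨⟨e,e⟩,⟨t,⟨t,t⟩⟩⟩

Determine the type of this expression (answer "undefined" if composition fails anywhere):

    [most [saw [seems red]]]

undefined

[seems red]: s with ⟨⟨e,e⟩,⟨t,⟨t,t⟩⟩⟩ — neither is a function whose domain matches the other; composition fails here.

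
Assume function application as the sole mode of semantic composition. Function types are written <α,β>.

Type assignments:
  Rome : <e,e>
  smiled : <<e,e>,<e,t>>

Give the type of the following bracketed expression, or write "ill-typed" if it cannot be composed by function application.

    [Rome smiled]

<e,t>

[Rome smiled]: <<e,e>,<e,t>> applied to <e,e> yields <e,t>.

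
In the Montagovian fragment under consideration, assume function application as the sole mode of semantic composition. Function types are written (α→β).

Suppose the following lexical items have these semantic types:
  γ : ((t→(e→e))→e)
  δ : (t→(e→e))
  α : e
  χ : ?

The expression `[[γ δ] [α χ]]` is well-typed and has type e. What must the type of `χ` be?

[[γ δ] [α χ]] is required to be e. [γ δ] : e cannot yield e as functor, so [α χ] : (e→e).
[α χ] is required to be (e→e). α : e cannot yield (e→e) as functor, so χ : (e→(e→e)).

(e→(e→e))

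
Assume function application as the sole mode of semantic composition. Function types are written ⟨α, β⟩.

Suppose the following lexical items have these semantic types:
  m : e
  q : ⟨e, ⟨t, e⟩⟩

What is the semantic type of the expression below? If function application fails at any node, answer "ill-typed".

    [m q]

⟨t, e⟩

[m q]: ⟨e, ⟨t, e⟩⟩ applied to e yields ⟨t, e⟩.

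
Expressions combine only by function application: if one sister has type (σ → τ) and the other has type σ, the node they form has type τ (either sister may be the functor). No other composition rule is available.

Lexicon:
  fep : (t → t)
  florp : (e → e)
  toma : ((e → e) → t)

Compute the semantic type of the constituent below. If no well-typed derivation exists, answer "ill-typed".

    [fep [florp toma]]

t

[florp toma]: functor toma : ((e → e) → t), argument florp : (e → e); result t.
[fep [florp toma]]: functor fep : (t → t), argument [florp toma] : t; result t.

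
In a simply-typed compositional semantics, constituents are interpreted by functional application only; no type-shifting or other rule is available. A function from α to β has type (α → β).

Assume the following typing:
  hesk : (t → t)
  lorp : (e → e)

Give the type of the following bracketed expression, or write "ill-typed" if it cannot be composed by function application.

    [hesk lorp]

[hesk lorp]: (t → t) and (e → e) cannot combine by function application — type clash.

ill-typed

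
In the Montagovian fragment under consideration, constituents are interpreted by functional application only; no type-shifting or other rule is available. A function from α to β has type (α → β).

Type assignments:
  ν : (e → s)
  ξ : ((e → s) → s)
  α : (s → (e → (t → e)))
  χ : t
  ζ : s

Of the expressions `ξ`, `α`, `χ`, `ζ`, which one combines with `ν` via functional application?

ξ — combines: ξ : ((e → s) → s) takes ν : (e → s) as argument, giving s.
α : (s → (e → (t → e))) — ν needs e; α needs s; neither fits.
χ : t — ν needs e; χ needs nothing (atomic); neither fits.
ζ : s — ν needs e; ζ needs nothing (atomic); neither fits.

ξ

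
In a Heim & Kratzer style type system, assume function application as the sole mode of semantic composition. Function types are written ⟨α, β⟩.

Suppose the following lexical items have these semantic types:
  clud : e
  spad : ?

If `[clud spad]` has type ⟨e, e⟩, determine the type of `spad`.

⟨e, ⟨e, e⟩⟩

[clud spad] must have type ⟨e, e⟩. The sister clud has type e; that is not a function onto ⟨e, e⟩, so spad must be the functor, of type ⟨e, ⟨e, e⟩⟩.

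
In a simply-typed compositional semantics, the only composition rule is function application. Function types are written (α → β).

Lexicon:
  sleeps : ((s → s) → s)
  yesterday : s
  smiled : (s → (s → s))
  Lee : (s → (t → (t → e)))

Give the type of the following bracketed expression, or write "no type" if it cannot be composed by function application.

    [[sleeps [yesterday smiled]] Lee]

[yesterday smiled] — smiled of type (s → (s → s)) combines with yesterday of type s: type (s → s).
[sleeps [yesterday smiled]] — sleeps of type ((s → s) → s) combines with [yesterday smiled] of type (s → s): type s.
[[sleeps [yesterday smiled]] Lee] — Lee of type (s → (t → (t → e))) combines with [sleeps [yesterday smiled]] of type s: type (t → (t → e)).

(t → (t → e))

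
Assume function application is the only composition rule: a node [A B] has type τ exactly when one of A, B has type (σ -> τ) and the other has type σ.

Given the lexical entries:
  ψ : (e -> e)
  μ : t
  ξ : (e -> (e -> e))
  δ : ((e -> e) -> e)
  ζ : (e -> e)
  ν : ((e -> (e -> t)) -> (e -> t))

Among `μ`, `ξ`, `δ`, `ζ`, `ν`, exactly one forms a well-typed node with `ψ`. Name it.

δ

μ : t — ψ needs e; μ needs nothing (atomic); neither fits.
ξ : (e -> (e -> e)) — ψ needs e; ξ needs e; neither fits.
δ — combines: δ : ((e -> e) -> e) takes ψ : (e -> e) as argument, giving e.
ζ : (e -> e) — ψ needs e; ζ needs e; neither fits.
ν : ((e -> (e -> t)) -> (e -> t)) — ψ needs e; ν needs (e -> (e -> t)); neither fits.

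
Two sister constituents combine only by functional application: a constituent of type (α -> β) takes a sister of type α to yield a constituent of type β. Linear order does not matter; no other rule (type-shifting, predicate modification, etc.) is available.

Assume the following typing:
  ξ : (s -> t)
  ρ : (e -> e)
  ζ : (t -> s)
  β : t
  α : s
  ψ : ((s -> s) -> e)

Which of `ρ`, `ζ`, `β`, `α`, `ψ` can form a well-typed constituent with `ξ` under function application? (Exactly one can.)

α

ρ : (e -> e) — neither side's domain matches the other.
ζ : (t -> s) — neither side's domain matches the other.
β : t — neither side's domain matches the other.
α — combines: ξ : (s -> t) takes α : s as argument, giving t.
ψ : ((s -> s) -> e) — neither side's domain matches the other.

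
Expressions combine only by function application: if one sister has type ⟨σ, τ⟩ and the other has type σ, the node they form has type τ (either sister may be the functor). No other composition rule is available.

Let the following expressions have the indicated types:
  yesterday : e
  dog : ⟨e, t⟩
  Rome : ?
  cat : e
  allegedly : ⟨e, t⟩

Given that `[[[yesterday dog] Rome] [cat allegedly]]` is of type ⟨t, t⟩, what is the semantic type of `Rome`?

For [[[yesterday dog] Rome] [cat allegedly]] to have type ⟨t, t⟩ with [cat allegedly] of type t, [[yesterday dog] Rome] must be the function: [[yesterday dog] Rome] : ⟨t, ⟨t, t⟩⟩.
For [[yesterday dog] Rome] to have type ⟨t, ⟨t, t⟩⟩ with [yesterday dog] of type t, Rome must be the function: Rome : ⟨t, ⟨t, ⟨t, t⟩⟩⟩.

⟨t, ⟨t, ⟨t, t⟩⟩⟩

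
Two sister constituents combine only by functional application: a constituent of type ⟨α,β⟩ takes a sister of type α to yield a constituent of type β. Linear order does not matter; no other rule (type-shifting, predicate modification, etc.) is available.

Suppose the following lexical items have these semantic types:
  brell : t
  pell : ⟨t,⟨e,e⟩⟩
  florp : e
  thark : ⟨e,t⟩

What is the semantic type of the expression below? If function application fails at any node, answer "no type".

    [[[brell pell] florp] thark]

t

At [brell pell], pell : ⟨t,⟨e,e⟩⟩ takes brell : t, giving ⟨e,e⟩.
At [[brell pell] florp], [brell pell] : ⟨e,e⟩ takes florp : e, giving e.
At [[[brell pell] florp] thark], thark : ⟨e,t⟩ takes [[brell pell] florp] : e, giving t.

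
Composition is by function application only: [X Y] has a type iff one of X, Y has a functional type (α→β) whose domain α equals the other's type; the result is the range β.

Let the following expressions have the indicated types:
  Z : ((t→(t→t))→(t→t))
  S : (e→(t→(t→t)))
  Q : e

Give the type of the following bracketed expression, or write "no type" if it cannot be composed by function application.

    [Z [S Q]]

[S Q]: functor S : (e→(t→(t→t))), argument Q : e; result (t→(t→t)).
[Z [S Q]]: functor Z : ((t→(t→t))→(t→t)), argument [S Q] : (t→(t→t)); result (t→t).

(t→t)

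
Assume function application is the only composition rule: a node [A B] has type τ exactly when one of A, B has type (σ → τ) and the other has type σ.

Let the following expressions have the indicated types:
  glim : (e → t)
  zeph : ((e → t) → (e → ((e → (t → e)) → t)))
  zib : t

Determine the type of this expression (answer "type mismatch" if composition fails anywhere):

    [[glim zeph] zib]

type mismatch

[glim zeph] — zeph of type ((e → t) → (e → ((e → (t → e)) → t))) combines with glim of type (e → t): type (e → ((e → (t → e)) → t)).
[[glim zeph] zib]: (e → ((e → (t → e)) → t)) and t cannot combine by function application — type clash.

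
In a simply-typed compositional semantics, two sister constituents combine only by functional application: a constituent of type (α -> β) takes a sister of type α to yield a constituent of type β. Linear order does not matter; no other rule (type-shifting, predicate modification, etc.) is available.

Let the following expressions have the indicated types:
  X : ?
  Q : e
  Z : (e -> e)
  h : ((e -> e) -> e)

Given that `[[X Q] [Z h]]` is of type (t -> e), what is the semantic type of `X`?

At [[X Q] [Z h]] (required: (t -> e)): [Z h] is e, which is not a function with range (t -> e); hence [X Q] is the functor — type (e -> (t -> e)).
At [X Q] (required: (e -> (t -> e))): Q is e, which is not a function with range (e -> (t -> e)); hence X is the functor — type (e -> (e -> (t -> e))).

(e -> (e -> (t -> e)))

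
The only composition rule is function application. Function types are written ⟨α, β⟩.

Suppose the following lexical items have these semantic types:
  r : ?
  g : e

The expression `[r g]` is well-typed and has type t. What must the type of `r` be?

For [r g] to have type t with g of type e, r must be the function: r : ⟨e, t⟩.

⟨e, t⟩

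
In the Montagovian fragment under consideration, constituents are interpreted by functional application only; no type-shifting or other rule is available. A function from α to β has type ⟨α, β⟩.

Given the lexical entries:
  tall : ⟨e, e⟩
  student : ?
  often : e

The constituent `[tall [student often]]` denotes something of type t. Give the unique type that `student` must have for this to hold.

⟨e, ⟨⟨e, e⟩, t⟩⟩

For [tall [student often]] to have type t with tall of type ⟨e, e⟩, [student often] must be the function: [student often] : ⟨⟨e, e⟩, t⟩.
For [student often] to have type ⟨⟨e, e⟩, t⟩ with often of type e, student must be the function: student : ⟨e, ⟨⟨e, e⟩, t⟩⟩.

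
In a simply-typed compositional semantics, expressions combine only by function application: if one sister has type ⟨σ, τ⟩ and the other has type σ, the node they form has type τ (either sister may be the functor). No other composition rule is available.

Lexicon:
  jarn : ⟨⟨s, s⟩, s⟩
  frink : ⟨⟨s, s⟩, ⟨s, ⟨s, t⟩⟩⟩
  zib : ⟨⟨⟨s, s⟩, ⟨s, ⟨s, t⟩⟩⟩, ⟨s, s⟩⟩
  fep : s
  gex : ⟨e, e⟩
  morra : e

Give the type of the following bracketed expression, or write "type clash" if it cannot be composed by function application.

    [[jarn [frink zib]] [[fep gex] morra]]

type clash

At [frink zib], zib : ⟨⟨⟨s, s⟩, ⟨s, ⟨s, t⟩⟩⟩, ⟨s, s⟩⟩ takes frink : ⟨⟨s, s⟩, ⟨s, ⟨s, t⟩⟩⟩, giving ⟨s, s⟩.
At [jarn [frink zib]], jarn : ⟨⟨s, s⟩, s⟩ takes [frink zib] : ⟨s, s⟩, giving s.
[fep gex]: s and ⟨e, e⟩ cannot combine by function application — type clash.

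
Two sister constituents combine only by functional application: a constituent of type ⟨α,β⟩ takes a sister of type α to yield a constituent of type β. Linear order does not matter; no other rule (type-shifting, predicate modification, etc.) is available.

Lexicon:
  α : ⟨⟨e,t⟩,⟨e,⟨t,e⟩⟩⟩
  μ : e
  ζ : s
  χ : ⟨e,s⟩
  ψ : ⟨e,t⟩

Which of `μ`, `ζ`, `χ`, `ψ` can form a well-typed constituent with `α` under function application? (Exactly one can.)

μ : e — neither side's domain matches the other.
ζ : s — neither side's domain matches the other.
χ : ⟨e,s⟩ — neither side's domain matches the other.
ψ — combines: α : ⟨⟨e,t⟩,⟨e,⟨t,e⟩⟩⟩ takes ψ : ⟨e,t⟩ as argument, giving ⟨e,⟨t,e⟩⟩.

ψ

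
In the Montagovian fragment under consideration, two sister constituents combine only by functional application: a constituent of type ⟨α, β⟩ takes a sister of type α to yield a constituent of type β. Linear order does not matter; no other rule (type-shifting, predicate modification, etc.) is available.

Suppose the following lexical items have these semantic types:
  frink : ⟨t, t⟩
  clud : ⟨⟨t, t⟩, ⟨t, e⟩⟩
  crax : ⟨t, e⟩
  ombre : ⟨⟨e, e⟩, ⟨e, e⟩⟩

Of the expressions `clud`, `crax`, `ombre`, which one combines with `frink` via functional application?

clud — combines: clud : ⟨⟨t, t⟩, ⟨t, e⟩⟩ takes frink : ⟨t, t⟩ as argument, giving ⟨t, e⟩.
crax : ⟨t, e⟩ — neither side's domain matches the other.
ombre : ⟨⟨e, e⟩, ⟨e, e⟩⟩ — neither side's domain matches the other.

clud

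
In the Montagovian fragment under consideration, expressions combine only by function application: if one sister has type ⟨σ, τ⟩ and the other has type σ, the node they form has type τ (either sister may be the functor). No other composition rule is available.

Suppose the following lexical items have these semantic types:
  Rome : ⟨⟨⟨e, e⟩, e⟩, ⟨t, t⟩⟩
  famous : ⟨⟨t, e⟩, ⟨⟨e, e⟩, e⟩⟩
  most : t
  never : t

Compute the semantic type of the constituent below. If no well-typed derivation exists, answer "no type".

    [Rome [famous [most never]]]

no type

At [most never]: neither t nor t can take the other as argument; the node is ill-typed.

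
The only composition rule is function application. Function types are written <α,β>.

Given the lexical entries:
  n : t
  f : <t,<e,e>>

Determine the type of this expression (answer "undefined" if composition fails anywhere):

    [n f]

[n f]: f is <t,<e,e>>, n is t; result <e,e>.

<e,e>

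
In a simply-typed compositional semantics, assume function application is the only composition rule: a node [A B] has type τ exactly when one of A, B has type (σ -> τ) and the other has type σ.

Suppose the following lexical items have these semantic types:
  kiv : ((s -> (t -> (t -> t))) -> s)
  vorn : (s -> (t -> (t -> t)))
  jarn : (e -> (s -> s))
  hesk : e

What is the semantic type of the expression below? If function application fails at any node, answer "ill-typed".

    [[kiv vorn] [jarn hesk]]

At [kiv vorn], kiv : ((s -> (t -> (t -> t))) -> s) takes vorn : (s -> (t -> (t -> t))), giving s.
At [jarn hesk], jarn : (e -> (s -> s)) takes hesk : e, giving (s -> s).
At [[kiv vorn] [jarn hesk]], [jarn hesk] : (s -> s) takes [kiv vorn] : s, giving s.

s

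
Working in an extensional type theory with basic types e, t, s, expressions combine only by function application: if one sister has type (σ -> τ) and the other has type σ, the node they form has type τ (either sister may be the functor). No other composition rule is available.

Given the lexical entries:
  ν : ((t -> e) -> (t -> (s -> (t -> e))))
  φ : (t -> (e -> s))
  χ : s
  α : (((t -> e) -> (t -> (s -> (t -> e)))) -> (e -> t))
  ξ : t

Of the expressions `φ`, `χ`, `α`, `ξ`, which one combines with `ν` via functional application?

φ : (t -> (e -> s)) — does not combine with ν.
χ : s — does not combine with ν.
α — combines: α : (((t -> e) -> (t -> (s -> (t -> e)))) -> (e -> t)) takes ν : ((t -> e) -> (t -> (s -> (t -> e)))) as argument, giving (e -> t).
ξ : t — does not combine with ν.

α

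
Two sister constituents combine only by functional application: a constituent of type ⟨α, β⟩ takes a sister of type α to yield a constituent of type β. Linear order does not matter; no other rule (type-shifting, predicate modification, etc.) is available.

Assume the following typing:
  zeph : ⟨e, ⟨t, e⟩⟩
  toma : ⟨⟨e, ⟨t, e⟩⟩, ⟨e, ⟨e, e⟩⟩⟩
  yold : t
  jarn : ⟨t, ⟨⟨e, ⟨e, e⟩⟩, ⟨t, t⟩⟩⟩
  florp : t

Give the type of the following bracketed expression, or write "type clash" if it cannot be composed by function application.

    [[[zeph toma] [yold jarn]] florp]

t

[zeph toma]: toma is ⟨⟨e, ⟨t, e⟩⟩, ⟨e, ⟨e, e⟩⟩⟩, zeph is ⟨e, ⟨t, e⟩⟩; result ⟨e, ⟨e, e⟩⟩.
[yold jarn]: jarn is ⟨t, ⟨⟨e, ⟨e, e⟩⟩, ⟨t, t⟩⟩⟩, yold is t; result ⟨⟨e, ⟨e, e⟩⟩, ⟨t, t⟩⟩.
[[zeph toma] [yold jarn]]: [yold jarn] is ⟨⟨e, ⟨e, e⟩⟩, ⟨t, t⟩⟩, [zeph toma] is ⟨e, ⟨e, e⟩⟩; result ⟨t, t⟩.
[[[zeph toma] [yold jarn]] florp]: [[zeph toma] [yold jarn]] is ⟨t, t⟩, florp is t; result t.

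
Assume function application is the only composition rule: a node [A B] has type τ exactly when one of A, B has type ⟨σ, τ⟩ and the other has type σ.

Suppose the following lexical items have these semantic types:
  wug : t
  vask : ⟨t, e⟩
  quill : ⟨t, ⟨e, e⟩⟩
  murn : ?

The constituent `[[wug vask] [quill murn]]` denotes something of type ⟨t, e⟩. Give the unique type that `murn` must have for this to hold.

⟨⟨t, ⟨e, e⟩⟩, ⟨e, ⟨t, e⟩⟩⟩

At [[wug vask] [quill murn]] (required: ⟨t, e⟩): [wug vask] is e, which is not a function with range ⟨t, e⟩; hence [quill murn] is the functor — type ⟨e, ⟨t, e⟩⟩.
At [quill murn] (required: ⟨e, ⟨t, e⟩⟩): quill is ⟨t, ⟨e, e⟩⟩, which is not a function with range ⟨e, ⟨t, e⟩⟩; hence murn is the functor — type ⟨⟨t, ⟨e, e⟩⟩, ⟨e, ⟨t, e⟩⟩⟩.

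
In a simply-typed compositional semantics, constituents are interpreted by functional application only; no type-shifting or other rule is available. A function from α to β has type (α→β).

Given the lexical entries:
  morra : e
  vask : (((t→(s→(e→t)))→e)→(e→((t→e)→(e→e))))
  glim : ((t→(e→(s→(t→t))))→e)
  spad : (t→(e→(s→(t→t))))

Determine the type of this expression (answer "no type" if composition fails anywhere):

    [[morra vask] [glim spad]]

At [morra vask]: neither e nor (((t→(s→(e→t)))→e)→(e→((t→e)→(e→e)))) can take the other as argument; the node is ill-typed.

no type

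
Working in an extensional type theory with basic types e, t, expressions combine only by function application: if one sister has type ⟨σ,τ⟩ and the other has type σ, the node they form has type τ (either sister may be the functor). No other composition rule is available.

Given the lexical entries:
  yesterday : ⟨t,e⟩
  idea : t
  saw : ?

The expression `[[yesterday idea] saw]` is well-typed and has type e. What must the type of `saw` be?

⟨e,e⟩

For [[yesterday idea] saw] to have type e with [yesterday idea] of type e, saw must be the function: saw : ⟨e,e⟩.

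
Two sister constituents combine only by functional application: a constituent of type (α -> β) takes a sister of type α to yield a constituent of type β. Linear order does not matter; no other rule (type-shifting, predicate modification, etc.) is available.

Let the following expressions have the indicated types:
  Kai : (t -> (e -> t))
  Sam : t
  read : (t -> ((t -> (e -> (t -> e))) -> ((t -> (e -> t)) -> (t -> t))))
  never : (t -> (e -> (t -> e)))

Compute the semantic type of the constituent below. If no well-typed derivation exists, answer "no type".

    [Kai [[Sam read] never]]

(t -> t)

[Sam read] — read of type (t -> ((t -> (e -> (t -> e))) -> ((t -> (e -> t)) -> (t -> t)))) combines with Sam of type t: type ((t -> (e -> (t -> e))) -> ((t -> (e -> t)) -> (t -> t))).
[[Sam read] never] — [Sam read] of type ((t -> (e -> (t -> e))) -> ((t -> (e -> t)) -> (t -> t))) combines with never of type (t -> (e -> (t -> e))): type ((t -> (e -> t)) -> (t -> t)).
[Kai [[Sam read] never]] — [[Sam read] never] of type ((t -> (e -> t)) -> (t -> t)) combines with Kai of type (t -> (e -> t)): type (t -> t).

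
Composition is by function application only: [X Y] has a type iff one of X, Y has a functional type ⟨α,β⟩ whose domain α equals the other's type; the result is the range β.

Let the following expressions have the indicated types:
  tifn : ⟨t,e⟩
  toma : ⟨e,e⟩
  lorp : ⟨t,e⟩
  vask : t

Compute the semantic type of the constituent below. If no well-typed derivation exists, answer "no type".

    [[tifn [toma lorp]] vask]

[toma lorp]: ⟨e,e⟩ with ⟨t,e⟩ — neither is a function whose domain matches the other; composition fails here.

no type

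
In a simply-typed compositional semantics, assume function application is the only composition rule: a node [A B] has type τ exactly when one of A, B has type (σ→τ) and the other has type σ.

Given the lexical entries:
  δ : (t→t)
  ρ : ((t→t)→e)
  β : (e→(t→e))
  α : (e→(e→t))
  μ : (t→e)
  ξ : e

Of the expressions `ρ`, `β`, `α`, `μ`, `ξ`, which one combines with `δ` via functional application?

ρ — combines: ρ : ((t→t)→e) takes δ : (t→t) as argument, giving e.
β : (e→(t→e)) — does not combine with δ.
α : (e→(e→t)) — does not combine with δ.
μ : (t→e) — does not combine with δ.
ξ : e — does not combine with δ.

ρ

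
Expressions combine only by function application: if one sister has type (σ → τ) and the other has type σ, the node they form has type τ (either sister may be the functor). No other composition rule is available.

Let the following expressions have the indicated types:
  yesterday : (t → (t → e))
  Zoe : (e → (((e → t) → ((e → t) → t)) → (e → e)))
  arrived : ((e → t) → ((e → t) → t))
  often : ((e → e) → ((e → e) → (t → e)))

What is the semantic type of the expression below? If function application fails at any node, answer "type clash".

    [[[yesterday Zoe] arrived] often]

type clash

[yesterday Zoe]: (t → (t → e)) and (e → (((e → t) → ((e → t) → t)) → (e → e))) cannot combine by function application — type clash.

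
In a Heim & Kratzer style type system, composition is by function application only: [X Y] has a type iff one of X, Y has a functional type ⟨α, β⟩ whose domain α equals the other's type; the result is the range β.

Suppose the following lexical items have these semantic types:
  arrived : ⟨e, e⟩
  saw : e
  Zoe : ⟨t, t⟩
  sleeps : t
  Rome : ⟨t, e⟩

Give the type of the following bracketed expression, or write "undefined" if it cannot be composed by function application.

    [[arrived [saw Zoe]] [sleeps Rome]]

undefined

[saw Zoe]: e and ⟨t, t⟩ cannot combine by function application — type clash.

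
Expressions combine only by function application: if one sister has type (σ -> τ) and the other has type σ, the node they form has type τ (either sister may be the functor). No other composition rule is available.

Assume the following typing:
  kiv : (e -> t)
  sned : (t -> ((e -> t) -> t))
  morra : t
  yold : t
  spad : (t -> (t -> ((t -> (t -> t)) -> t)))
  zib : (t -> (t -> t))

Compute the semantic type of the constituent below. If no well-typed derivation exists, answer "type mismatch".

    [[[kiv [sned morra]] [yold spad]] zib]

[sned morra] — sned of type (t -> ((e -> t) -> t)) combines with morra of type t: type ((e -> t) -> t).
[kiv [sned morra]] — [sned morra] of type ((e -> t) -> t) combines with kiv of type (e -> t): type t.
[yold spad] — spad of type (t -> (t -> ((t -> (t -> t)) -> t))) combines with yold of type t: type (t -> ((t -> (t -> t)) -> t)).
[[kiv [sned morra]] [yold spad]] — [yold spad] of type (t -> ((t -> (t -> t)) -> t)) combines with [kiv [sned morra]] of type t: type ((t -> (t -> t)) -> t).
[[[kiv [sned morra]] [yold spad]] zib] — [[kiv [sned morra]] [yold spad]] of type ((t -> (t -> t)) -> t) combines with zib of type (t -> (t -> t)): type t.

t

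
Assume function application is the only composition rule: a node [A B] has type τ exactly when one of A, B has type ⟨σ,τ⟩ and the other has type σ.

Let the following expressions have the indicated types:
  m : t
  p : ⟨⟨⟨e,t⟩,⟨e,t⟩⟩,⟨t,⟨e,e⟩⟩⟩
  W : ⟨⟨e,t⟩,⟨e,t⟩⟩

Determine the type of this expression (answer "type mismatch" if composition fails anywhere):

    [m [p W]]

⟨e,e⟩

[p W]: ⟨⟨⟨e,t⟩,⟨e,t⟩⟩,⟨t,⟨e,e⟩⟩⟩ applied to ⟨⟨e,t⟩,⟨e,t⟩⟩ yields ⟨t,⟨e,e⟩⟩.
[m [p W]]: ⟨t,⟨e,e⟩⟩ applied to t yields ⟨e,e⟩.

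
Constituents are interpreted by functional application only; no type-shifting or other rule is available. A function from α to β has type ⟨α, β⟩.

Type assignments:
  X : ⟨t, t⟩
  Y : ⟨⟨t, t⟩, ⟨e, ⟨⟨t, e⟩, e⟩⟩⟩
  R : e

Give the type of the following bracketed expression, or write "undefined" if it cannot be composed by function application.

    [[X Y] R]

⟨⟨t, e⟩, e⟩

At [X Y], Y : ⟨⟨t, t⟩, ⟨e, ⟨⟨t, e⟩, e⟩⟩⟩ takes X : ⟨t, t⟩, giving ⟨e, ⟨⟨t, e⟩, e⟩⟩.
At [[X Y] R], [X Y] : ⟨e, ⟨⟨t, e⟩, e⟩⟩ takes R : e, giving ⟨⟨t, e⟩, e⟩.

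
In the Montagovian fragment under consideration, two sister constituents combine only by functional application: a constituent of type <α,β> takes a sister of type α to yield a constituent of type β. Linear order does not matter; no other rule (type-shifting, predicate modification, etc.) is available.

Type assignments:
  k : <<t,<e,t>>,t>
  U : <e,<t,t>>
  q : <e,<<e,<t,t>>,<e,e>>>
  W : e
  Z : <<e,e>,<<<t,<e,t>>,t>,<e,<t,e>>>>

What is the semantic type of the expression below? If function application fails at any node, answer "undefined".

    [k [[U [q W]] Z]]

<e,<t,e>>

[q W]: q is <e,<<e,<t,t>>,<e,e>>>, W is e; result <<e,<t,t>>,<e,e>>.
[U [q W]]: [q W] is <<e,<t,t>>,<e,e>>, U is <e,<t,t>>; result <e,e>.
[[U [q W]] Z]: Z is <<e,e>,<<<t,<e,t>>,t>,<e,<t,e>>>>, [U [q W]] is <e,e>; result <<<t,<e,t>>,t>,<e,<t,e>>>.
[k [[U [q W]] Z]]: [[U [q W]] Z] is <<<t,<e,t>>,t>,<e,<t,e>>>, k is <<t,<e,t>>,t>; result <e,<t,e>>.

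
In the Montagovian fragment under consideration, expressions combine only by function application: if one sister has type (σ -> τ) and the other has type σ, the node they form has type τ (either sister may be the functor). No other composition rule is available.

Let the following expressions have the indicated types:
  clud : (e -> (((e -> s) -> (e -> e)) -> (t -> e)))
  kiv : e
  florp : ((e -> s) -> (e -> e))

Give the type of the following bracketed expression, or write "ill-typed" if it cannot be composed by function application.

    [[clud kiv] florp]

[clud kiv]: (e -> (((e -> s) -> (e -> e)) -> (t -> e))) applied to e yields (((e -> s) -> (e -> e)) -> (t -> e)).
[[clud kiv] florp]: (((e -> s) -> (e -> e)) -> (t -> e)) applied to ((e -> s) -> (e -> e)) yields (t -> e).

(t -> e)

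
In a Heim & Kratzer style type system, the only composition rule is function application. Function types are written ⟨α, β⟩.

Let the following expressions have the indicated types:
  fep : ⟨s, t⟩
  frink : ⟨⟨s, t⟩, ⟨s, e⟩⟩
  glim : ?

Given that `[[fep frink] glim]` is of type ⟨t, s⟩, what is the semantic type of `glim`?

⟨⟨s, e⟩, ⟨t, s⟩⟩

[[fep frink] glim] must have type ⟨t, s⟩. The sister [fep frink] has type ⟨s, e⟩; that is not a function onto ⟨t, s⟩, so glim must be the functor, of type ⟨⟨s, e⟩, ⟨t, s⟩⟩.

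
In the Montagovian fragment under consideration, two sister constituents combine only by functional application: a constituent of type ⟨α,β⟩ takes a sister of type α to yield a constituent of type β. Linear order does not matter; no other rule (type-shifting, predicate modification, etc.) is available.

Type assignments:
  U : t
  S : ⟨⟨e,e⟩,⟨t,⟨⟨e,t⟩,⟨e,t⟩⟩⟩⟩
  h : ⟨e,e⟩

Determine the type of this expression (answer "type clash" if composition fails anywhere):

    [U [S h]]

[S h]: functor S : ⟨⟨e,e⟩,⟨t,⟨⟨e,t⟩,⟨e,t⟩⟩⟩⟩, argument h : ⟨e,e⟩; result ⟨t,⟨⟨e,t⟩,⟨e,t⟩⟩⟩.
[U [S h]]: functor [S h] : ⟨t,⟨⟨e,t⟩,⟨e,t⟩⟩⟩, argument U : t; result ⟨⟨e,t⟩,⟨e,t⟩⟩.

⟨⟨e,t⟩,⟨e,t⟩⟩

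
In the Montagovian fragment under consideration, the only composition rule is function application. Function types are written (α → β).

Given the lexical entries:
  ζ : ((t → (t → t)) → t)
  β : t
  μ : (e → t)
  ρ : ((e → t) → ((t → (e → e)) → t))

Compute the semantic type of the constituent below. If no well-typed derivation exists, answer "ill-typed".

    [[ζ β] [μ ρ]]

[ζ β]: ((t → (t → t)) → t) with t — neither is a function whose domain matches the other; composition fails here.

ill-typed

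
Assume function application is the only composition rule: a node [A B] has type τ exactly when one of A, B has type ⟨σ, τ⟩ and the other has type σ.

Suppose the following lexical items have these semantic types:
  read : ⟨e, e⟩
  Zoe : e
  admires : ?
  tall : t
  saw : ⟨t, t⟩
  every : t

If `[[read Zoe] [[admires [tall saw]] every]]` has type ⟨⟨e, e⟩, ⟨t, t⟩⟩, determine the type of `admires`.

⟨t, ⟨t, ⟨e, ⟨⟨e, e⟩, ⟨t, t⟩⟩⟩⟩⟩

[[read Zoe] [[admires [tall saw]] every]] is required to be ⟨⟨e, e⟩, ⟨t, t⟩⟩. [read Zoe] : e cannot yield ⟨⟨e, e⟩, ⟨t, t⟩⟩ as functor, so [[admires [tall saw]] every] : ⟨e, ⟨⟨e, e⟩, ⟨t, t⟩⟩⟩.
[[admires [tall saw]] every] is required to be ⟨e, ⟨⟨e, e⟩, ⟨t, t⟩⟩⟩. every : t cannot yield ⟨e, ⟨⟨e, e⟩, ⟨t, t⟩⟩⟩ as functor, so [admires [tall saw]] : ⟨t, ⟨e, ⟨⟨e, e⟩, ⟨t, t⟩⟩⟩⟩.
[admires [tall saw]] is required to be ⟨t, ⟨e, ⟨⟨e, e⟩, ⟨t, t⟩⟩⟩⟩. [tall saw] : t cannot yield ⟨t, ⟨e, ⟨⟨e, e⟩, ⟨t, t⟩⟩⟩⟩ as functor, so admires : ⟨t, ⟨t, ⟨e, ⟨⟨e, e⟩, ⟨t, t⟩⟩⟩⟩⟩.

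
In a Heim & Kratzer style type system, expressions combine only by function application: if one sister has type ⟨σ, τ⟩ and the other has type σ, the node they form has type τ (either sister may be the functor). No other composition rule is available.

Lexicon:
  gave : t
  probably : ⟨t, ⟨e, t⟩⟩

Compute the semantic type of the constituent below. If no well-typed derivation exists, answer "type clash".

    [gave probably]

At [gave probably], probably : ⟨t, ⟨e, t⟩⟩ takes gave : t, giving ⟨e, t⟩.

⟨e, t⟩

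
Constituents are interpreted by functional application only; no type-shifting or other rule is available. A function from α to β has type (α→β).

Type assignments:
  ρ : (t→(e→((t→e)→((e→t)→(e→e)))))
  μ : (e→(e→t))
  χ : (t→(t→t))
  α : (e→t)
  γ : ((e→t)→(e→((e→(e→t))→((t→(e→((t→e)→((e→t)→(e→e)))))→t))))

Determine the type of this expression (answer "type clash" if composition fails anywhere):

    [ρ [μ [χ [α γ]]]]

type clash

At [α γ], γ : ((e→t)→(e→((e→(e→t))→((t→(e→((t→e)→((e→t)→(e→e)))))→t)))) takes α : (e→t), giving (e→((e→(e→t))→((t→(e→((t→e)→((e→t)→(e→e)))))→t))).
[χ [α γ]]: (t→(t→t)) and (e→((e→(e→t))→((t→(e→((t→e)→((e→t)→(e→e)))))→t))) cannot combine by function application — type clash.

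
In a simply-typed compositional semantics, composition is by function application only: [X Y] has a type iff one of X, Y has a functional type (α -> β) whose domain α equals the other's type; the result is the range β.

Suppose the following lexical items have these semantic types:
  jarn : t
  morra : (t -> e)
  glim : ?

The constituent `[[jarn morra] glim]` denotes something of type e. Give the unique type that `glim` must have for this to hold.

(e -> e)

[[jarn morra] glim] is required to be e. [jarn morra] : e cannot yield e as functor, so glim : (e -> e).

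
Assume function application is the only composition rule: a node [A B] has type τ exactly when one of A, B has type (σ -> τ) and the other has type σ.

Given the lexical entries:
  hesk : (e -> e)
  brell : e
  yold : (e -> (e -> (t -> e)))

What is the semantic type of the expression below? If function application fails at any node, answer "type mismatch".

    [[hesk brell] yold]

[hesk brell]: hesk is (e -> e), brell is e; result e.
[[hesk brell] yold]: yold is (e -> (e -> (t -> e))), [hesk brell] is e; result (e -> (t -> e)).

(e -> (t -> e))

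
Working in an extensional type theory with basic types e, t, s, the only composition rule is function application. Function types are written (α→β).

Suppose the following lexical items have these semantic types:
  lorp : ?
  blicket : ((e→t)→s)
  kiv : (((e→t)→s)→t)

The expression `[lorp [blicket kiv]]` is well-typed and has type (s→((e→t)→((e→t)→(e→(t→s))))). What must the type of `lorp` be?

For [lorp [blicket kiv]] to have type (s→((e→t)→((e→t)→(e→(t→s))))) with [blicket kiv] of type t, lorp must be the function: lorp : (t→(s→((e→t)→((e→t)→(e→(t→s)))))).

(t→(s→((e→t)→((e→t)→(e→(t→s))))))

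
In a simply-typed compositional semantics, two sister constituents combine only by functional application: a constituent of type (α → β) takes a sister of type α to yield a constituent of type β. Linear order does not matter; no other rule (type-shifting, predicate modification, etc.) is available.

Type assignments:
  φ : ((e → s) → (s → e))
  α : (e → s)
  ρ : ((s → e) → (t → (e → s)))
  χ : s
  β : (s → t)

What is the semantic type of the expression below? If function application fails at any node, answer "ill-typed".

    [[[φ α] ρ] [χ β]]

(e → s)

[φ α] — φ of type ((e → s) → (s → e)) combines with α of type (e → s): type (s → e).
[[φ α] ρ] — ρ of type ((s → e) → (t → (e → s))) combines with [φ α] of type (s → e): type (t → (e → s)).
[χ β] — β of type (s → t) combines with χ of type s: type t.
[[[φ α] ρ] [χ β]] — [[φ α] ρ] of type (t → (e → s)) combines with [χ β] of type t: type (e → s).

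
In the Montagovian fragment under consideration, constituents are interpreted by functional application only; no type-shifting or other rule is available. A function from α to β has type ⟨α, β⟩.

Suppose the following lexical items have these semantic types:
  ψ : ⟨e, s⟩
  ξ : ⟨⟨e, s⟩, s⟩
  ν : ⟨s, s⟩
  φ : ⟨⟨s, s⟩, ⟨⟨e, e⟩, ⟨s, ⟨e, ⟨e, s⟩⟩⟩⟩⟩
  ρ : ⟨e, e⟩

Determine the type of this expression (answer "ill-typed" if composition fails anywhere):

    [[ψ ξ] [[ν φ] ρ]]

[ψ ξ]: ⟨⟨e, s⟩, s⟩ applied to ⟨e, s⟩ yields s.
[ν φ]: ⟨⟨s, s⟩, ⟨⟨e, e⟩, ⟨s, ⟨e, ⟨e, s⟩⟩⟩⟩⟩ applied to ⟨s, s⟩ yields ⟨⟨e, e⟩, ⟨s, ⟨e, ⟨e, s⟩⟩⟩⟩.
[[ν φ] ρ]: ⟨⟨e, e⟩, ⟨s, ⟨e, ⟨e, s⟩⟩⟩⟩ applied to ⟨e, e⟩ yields ⟨s, ⟨e, ⟨e, s⟩⟩⟩.
[[ψ ξ] [[ν φ] ρ]]: ⟨s, ⟨e, ⟨e, s⟩⟩⟩ applied to s yields ⟨e, ⟨e, s⟩⟩.

⟨e, ⟨e, s⟩⟩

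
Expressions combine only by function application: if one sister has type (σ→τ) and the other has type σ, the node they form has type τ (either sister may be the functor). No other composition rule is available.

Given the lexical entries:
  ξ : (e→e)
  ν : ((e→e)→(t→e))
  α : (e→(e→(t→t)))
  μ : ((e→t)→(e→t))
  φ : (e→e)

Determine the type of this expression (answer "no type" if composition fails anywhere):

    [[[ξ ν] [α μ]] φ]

no type

[ξ ν] — ν of type ((e→e)→(t→e)) combines with ξ of type (e→e): type (t→e).
[α μ]: (e→(e→(t→t))) with ((e→t)→(e→t)) — neither is a function whose domain matches the other; composition fails here.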